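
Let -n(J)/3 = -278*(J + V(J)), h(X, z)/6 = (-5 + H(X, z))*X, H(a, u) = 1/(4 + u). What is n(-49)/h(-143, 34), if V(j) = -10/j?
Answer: -4209754/441441 ≈ -9.5364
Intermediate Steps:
h(X, z) = 6*X*(-5 + 1/(4 + z)) (h(X, z) = 6*((-5 + 1/(4 + z))*X) = 6*(X*(-5 + 1/(4 + z))) = 6*X*(-5 + 1/(4 + z)))
n(J) = -8340/J + 834*J (n(J) = -(-834)*(J - 10/J) = -3*(-278*J + 2780/J) = -8340/J + 834*J)
n(-49)/h(-143, 34) = (-8340/(-49) + 834*(-49))/((-6*(-143)*(19 + 5*34)/(4 + 34))) = (-8340*(-1/49) - 40866)/((-6*(-143)*(19 + 170)/38)) = (8340/49 - 40866)/((-6*(-143)*1/38*189)) = -1994094/(49*81081/19) = -1994094/49*19/81081 = -4209754/441441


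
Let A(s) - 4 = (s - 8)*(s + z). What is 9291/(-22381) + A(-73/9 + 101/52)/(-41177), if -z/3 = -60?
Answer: -71739356289661/201848671681488 ≈ -0.35541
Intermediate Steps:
z = 180 (z = -3*(-60) = 180)
A(s) = 4 + (-8 + s)*(180 + s) (A(s) = 4 + (s - 8)*(s + 180) = 4 + (-8 + s)*(180 + s))
9291/(-22381) + A(-73/9 + 101/52)/(-41177) = 9291/(-22381) + (-1436 + (-73/9 + 101/52)**2 + 172*(-73/9 + 101/52))/(-41177) = 9291*(-1/22381) + (-1436 + (-73*1/9 + 101*(1/52))**2 + 172*(-73*1/9 + 101*(1/52)))*(-1/41177) = -9291/22381 + (-1436 + (-73/9 + 101/52)**2 + 172*(-73/9 + 101/52))*(-1/41177) = -9291/22381 + (-1436 + (-2887/468)**2 + 172*(-2887/468))*(-1/41177) = -9291/22381 + (-1436 + 8334769/219024 - 124141/117)*(-1/41177) = -9291/22381 - 538575647/219024*(-1/41177) = -9291/22381 + 538575647/9018751248 = -71739356289661/201848671681488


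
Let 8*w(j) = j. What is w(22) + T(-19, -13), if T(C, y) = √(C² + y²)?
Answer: 11/4 + √530 ≈ 25.772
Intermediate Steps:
w(j) = j/8
w(22) + T(-19, -13) = (⅛)*22 + √((-19)² + (-13)²) = 11/4 + √(361 + 169) = 11/4 + √530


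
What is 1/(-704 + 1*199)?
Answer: -1/505 ≈ -0.0019802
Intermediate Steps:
1/(-704 + 1*199) = 1/(-704 + 199) = 1/(-505) = -1/505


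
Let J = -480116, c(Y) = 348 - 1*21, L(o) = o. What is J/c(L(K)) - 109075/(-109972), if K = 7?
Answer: -52763649227/35960844 ≈ -1467.3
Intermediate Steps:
c(Y) = 327 (c(Y) = 348 - 21 = 327)
J/c(L(K)) - 109075/(-109972) = -480116/327 - 109075/(-109972) = -480116*1/327 - 109075*(-1/109972) = -480116/327 + 109075/109972 = -52763649227/35960844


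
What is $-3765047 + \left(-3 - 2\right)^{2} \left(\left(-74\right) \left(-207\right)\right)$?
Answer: $-3382097$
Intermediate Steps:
$-3765047 + \left(-3 - 2\right)^{2} \left(\left(-74\right) \left(-207\right)\right) = -3765047 + \left(-5\right)^{2} \cdot 15318 = -3765047 + 25 \cdot 15318 = -3765047 + 382950 = -3382097$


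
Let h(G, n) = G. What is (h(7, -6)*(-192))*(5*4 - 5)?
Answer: -20160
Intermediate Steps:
(h(7, -6)*(-192))*(5*4 - 5) = (7*(-192))*(5*4 - 5) = -1344*(20 - 5) = -1344*15 = -20160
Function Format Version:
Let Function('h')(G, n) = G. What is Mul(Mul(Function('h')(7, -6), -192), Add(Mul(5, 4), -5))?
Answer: -20160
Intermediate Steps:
Mul(Mul(Function('h')(7, -6), -192), Add(Mul(5, 4), -5)) = Mul(Mul(7, -192), Add(Mul(5, 4), -5)) = Mul(-1344, Add(20, -5)) = Mul(-1344, 15) = -20160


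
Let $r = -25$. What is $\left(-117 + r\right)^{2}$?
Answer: $20164$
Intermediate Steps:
$\left(-117 + r\right)^{2} = \left(-117 - 25\right)^{2} = \left(-142\right)^{2} = 20164$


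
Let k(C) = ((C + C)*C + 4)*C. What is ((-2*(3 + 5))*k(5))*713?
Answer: -3080160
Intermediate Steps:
k(C) = C*(4 + 2*C²) (k(C) = ((2*C)*C + 4)*C = (2*C² + 4)*C = (4 + 2*C²)*C = C*(4 + 2*C²))
((-2*(3 + 5))*k(5))*713 = ((-2*(3 + 5))*(2*5*(2 + 5²)))*713 = ((-2*8)*(2*5*(2 + 25)))*713 = -32*5*27*713 = -16*270*713 = -4320*713 = -3080160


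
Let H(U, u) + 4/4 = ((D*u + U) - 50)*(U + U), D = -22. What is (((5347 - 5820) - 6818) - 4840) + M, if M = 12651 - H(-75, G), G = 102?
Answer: -354829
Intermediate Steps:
H(U, u) = -1 + 2*U*(-50 + U - 22*u) (H(U, u) = -1 + ((-22*u + U) - 50)*(U + U) = -1 + ((U - 22*u) - 50)*(2*U) = -1 + (-50 + U - 22*u)*(2*U) = -1 + 2*U*(-50 + U - 22*u))
M = -342698 (M = 12651 - (-1 - 100*(-75) + 2*(-75)² - 44*(-75)*102) = 12651 - (-1 + 7500 + 2*5625 + 336600) = 12651 - (-1 + 7500 + 11250 + 336600) = 12651 - 1*355349 = 12651 - 355349 = -342698)
(((5347 - 5820) - 6818) - 4840) + M = (((5347 - 5820) - 6818) - 4840) - 342698 = ((-473 - 6818) - 4840) - 342698 = (-7291 - 4840) - 342698 = -12131 - 342698 = -354829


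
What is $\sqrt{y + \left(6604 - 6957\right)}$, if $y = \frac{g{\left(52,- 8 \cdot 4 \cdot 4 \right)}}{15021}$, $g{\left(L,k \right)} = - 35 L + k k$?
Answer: $\frac{i \sqrt{8825419981}}{5007} \approx 18.762 i$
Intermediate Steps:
$g{\left(L,k \right)} = k^{2} - 35 L$ ($g{\left(L,k \right)} = - 35 L + k^{2} = k^{2} - 35 L$)
$y = \frac{14564}{15021}$ ($y = \frac{\left(- 8 \cdot 4 \cdot 4\right)^{2} - 1820}{15021} = \left(\left(\left(-8\right) 16\right)^{2} - 1820\right) \frac{1}{15021} = \left(\left(-128\right)^{2} - 1820\right) \frac{1}{15021} = \left(16384 - 1820\right) \frac{1}{15021} = 14564 \cdot \frac{1}{15021} = \frac{14564}{15021} \approx 0.96958$)
$\sqrt{y + \left(6604 - 6957\right)} = \sqrt{\frac{14564}{15021} + \left(6604 - 6957\right)} = \sqrt{\frac{14564}{15021} - 353} = \sqrt{- \frac{5287849}{15021}} = \frac{i \sqrt{8825419981}}{5007}$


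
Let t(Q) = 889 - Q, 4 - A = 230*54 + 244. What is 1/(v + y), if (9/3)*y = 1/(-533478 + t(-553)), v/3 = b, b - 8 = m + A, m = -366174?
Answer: -1596108/1813941627625 ≈ -8.7991e-7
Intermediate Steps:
A = -12660 (A = 4 - (230*54 + 244) = 4 - (12420 + 244) = 4 - 1*12664 = 4 - 12664 = -12660)
b = -378826 (b = 8 + (-366174 - 12660) = 8 - 378834 = -378826)
v = -1136478 (v = 3*(-378826) = -1136478)
y = -1/1596108 (y = 1/(3*(-533478 + (889 - 1*(-553)))) = 1/(3*(-533478 + (889 + 553))) = 1/(3*(-533478 + 1442)) = (⅓)/(-532036) = (⅓)*(-1/532036) = -1/1596108 ≈ -6.2652e-7)
1/(v + y) = 1/(-1136478 - 1/1596108) = 1/(-1813941627625/1596108) = -1596108/1813941627625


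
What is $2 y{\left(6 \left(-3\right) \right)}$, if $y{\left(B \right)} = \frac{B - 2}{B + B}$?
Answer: $\frac{10}{9} \approx 1.1111$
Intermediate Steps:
$y{\left(B \right)} = \frac{-2 + B}{2 B}$
$2 y{\left(6 \left(-3\right) \right)} = 2 \frac{-2 + 6 \left(-3\right)}{2 \cdot 6 \left(-3\right)} = 2 \frac{-2 - 18}{2 \left(-18\right)} = 2 \cdot \frac{1}{2} \left(- \frac{1}{18}\right) \left(-20\right) = 2 \cdot \frac{5}{9} = \frac{10}{9}$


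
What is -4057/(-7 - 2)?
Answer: 4057/9 ≈ 450.78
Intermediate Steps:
-4057/(-7 - 2) = -4057/(-9) = -4057*(-1/9) = 4057/9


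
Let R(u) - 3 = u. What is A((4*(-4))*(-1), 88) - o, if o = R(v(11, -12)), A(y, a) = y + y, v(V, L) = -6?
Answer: 35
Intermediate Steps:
R(u) = 3 + u
A(y, a) = 2*y
o = -3 (o = 3 - 6 = -3)
A((4*(-4))*(-1), 88) - o = 2*((4*(-4))*(-1)) - 1*(-3) = 2*(-16*(-1)) + 3 = 2*16 + 3 = 32 + 3 = 35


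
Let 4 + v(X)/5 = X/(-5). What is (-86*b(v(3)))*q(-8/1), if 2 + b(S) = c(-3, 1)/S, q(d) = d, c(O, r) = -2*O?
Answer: -35776/23 ≈ -1555.5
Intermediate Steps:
v(X) = -20 - X (v(X) = -20 + 5*(X/(-5)) = -20 + 5*(X*(-⅕)) = -20 + 5*(-X/5) = -20 - X)
b(S) = -2 + 6/S (b(S) = -2 + (-2*(-3))/S = -2 + 6/S)
(-86*b(v(3)))*q(-8/1) = (-86*(-2 + 6/(-20 - 1*3)))*(-8/1) = (-86*(-2 + 6/(-20 - 3)))*(-8*1) = -86*(-2 + 6/(-23))*(-8) = -86*(-2 + 6*(-1/23))*(-8) = -86*(-2 - 6/23)*(-8) = -86*(-52/23)*(-8) = (4472/23)*(-8) = -35776/23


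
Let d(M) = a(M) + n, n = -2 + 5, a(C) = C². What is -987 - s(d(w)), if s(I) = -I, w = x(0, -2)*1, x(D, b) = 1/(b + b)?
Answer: -15743/16 ≈ -983.94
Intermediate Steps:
x(D, b) = 1/(2*b)
n = 3
w = -¼ (w = ((½)/(-2))*1 = ((½)*(-½))*1 = -¼*1 = -¼ ≈ -0.25000)
d(M) = 3 + M² (d(M) = M² + 3 = 3 + M²)
-987 - s(d(w)) = -987 - (-1)*(3 + (-¼)²) = -987 - (-1)*(3 + 1/16) = -987 - (-1)*49/16 = -987 - 1*(-49/16) = -987 + 49/16 = -15743/16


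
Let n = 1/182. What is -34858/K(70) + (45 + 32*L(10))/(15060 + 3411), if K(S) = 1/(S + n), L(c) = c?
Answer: -4101723589504/1680861 ≈ -2.4403e+6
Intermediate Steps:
n = 1/182 ≈ 0.0054945
K(S) = 1/(1/182 + S) (K(S) = 1/(S + 1/182) = 1/(1/182 + S))
-34858/K(70) + (45 + 32*L(10))/(15060 + 3411) = -34858/(182/(1 + 182*70)) + (45 + 32*10)/(15060 + 3411) = -34858/(182/(1 + 12740)) + (45 + 320)/18471 = -34858/(182/12741) + 365*(1/18471) = -34858/(182*(1/12741)) + 365/18471 = -34858/182/12741 + 365/18471 = -34858*12741/182 + 365/18471 = -222062889/91 + 365/18471 = -4101723589504/1680861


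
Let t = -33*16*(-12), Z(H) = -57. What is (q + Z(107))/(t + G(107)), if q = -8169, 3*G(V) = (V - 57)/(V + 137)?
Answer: -3010716/2319001 ≈ -1.2983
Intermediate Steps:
G(V) = (-57 + V)/(3*(137 + V)) (G(V) = ((V - 57)/(V + 137))/3 = ((-57 + V)/(137 + V))/3 = (-57 + V)/(3*(137 + V)))
t = 6336 (t = -528*(-12) = 6336)
(q + Z(107))/(t + G(107)) = (-8169 - 57)/(6336 + (-57 + 107)/(3*(137 + 107))) = -8226/(6336 + (⅓)*50/244) = -8226/(6336 + (⅓)*(1/244)*50) = -8226/(6336 + 25/366) = -8226/2319001/366 = -8226*366/2319001 = -3010716/2319001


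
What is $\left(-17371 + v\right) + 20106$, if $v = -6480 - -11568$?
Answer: $7823$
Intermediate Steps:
$v = 5088$ ($v = -6480 + 11568 = 5088$)
$\left(-17371 + v\right) + 20106 = \left(-17371 + 5088\right) + 20106 = -12283 + 20106 = 7823$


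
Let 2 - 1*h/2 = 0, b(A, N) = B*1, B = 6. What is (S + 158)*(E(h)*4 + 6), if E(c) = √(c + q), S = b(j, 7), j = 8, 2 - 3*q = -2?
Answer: 984 + 2624*√3/3 ≈ 2499.0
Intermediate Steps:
q = 4/3 (q = ⅔ - ⅓*(-2) = ⅔ + ⅔ = 4/3 ≈ 1.3333)
b(A, N) = 6 (b(A, N) = 6*1 = 6)
S = 6
h = 4 (h = 4 - 2*0 = 4 + 0 = 4)
E(c) = √(4/3 + c) (E(c) = √(c + 4/3) = √(4/3 + c))
(S + 158)*(E(h)*4 + 6) = (6 + 158)*((√(12 + 9*4)/3)*4 + 6) = 164*((√(12 + 36)/3)*4 + 6) = 164*((√48/3)*4 + 6) = 164*(((4*√3)/3)*4 + 6) = 164*((4*√3/3)*4 + 6) = 164*(16*√3/3 + 6) = 164*(6 + 16*√3/3) = 984 + 2624*√3/3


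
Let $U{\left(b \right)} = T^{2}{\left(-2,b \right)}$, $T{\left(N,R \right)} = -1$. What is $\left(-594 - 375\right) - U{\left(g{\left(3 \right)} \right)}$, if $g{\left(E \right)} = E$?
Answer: $-970$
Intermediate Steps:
$U{\left(b \right)} = 1$ ($U{\left(b \right)} = \left(-1\right)^{2} = 1$)
$\left(-594 - 375\right) - U{\left(g{\left(3 \right)} \right)} = \left(-594 - 375\right) - 1 = -969 - 1 = -970$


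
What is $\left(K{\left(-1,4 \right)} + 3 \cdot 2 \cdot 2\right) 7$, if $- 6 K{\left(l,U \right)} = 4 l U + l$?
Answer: $\frac{623}{6} \approx 103.83$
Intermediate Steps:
$K{\left(l,U \right)} = - \frac{l}{6} - \frac{2 U l}{3}$ ($K{\left(l,U \right)} = - \frac{4 l U + l}{6} = - \frac{4 U l + l}{6} = - \frac{l + 4 U l}{6} = - \frac{l}{6} - \frac{2 U l}{3}$)
$\left(K{\left(-1,4 \right)} + 3 \cdot 2 \cdot 2\right) 7 = \left(\left(- \frac{1}{6}\right) \left(-1\right) \left(1 + 4 \cdot 4\right) + 3 \cdot 2 \cdot 2\right) 7 = \left(\left(- \frac{1}{6}\right) \left(-1\right) \left(1 + 16\right) + 6 \cdot 2\right) 7 = \left(\left(- \frac{1}{6}\right) \left(-1\right) 17 + 12\right) 7 = \left(\frac{17}{6} + 12\right) 7 = \frac{89}{6} \cdot 7 = \frac{623}{6}$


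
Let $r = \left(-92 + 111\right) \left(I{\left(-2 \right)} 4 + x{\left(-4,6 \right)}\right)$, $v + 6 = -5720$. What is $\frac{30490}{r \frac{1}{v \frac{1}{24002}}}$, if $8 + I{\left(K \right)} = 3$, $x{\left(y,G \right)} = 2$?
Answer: $\frac{43646435}{2052171} \approx 21.268$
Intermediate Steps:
$v = -5726$ ($v = -6 - 5720 = -5726$)
$I{\left(K \right)} = -5$ ($I{\left(K \right)} = -8 + 3 = -5$)
$r = -342$ ($r = \left(-92 + 111\right) \left(\left(-5\right) 4 + 2\right) = 19 \left(-20 + 2\right) = 19 \left(-18\right) = -342$)
$\frac{30490}{r \frac{1}{v \frac{1}{24002}}} = \frac{30490}{\left(-342\right) \frac{1}{\left(-5726\right) \frac{1}{24002}}} = \frac{30490}{\left(-342\right) \frac{1}{- \frac{2863}{12001}}} = \frac{30490}{\left(-342\right) \left(- \frac{12001}{2863}\right)} = \frac{30490}{\frac{4104342}{2863}} = 30490 \cdot \frac{2863}{4104342} = \frac{43646435}{2052171}$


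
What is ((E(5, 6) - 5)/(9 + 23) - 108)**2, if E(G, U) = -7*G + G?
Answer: 12187081/1024 ≈ 11901.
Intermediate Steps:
E(G, U) = -6*G
((E(5, 6) - 5)/(9 + 23) - 108)**2 = ((-6*5 - 5)/(9 + 23) - 108)**2 = ((-30 - 5)/32 - 108)**2 = (-35*1/32 - 108)**2 = (-35/32 - 108)**2 = (-3491/32)**2 = 12187081/1024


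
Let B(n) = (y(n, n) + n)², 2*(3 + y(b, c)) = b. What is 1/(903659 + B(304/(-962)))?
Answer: 231361/209074242140 ≈ 1.1066e-6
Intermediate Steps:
y(b, c) = -3 + b/2
B(n) = (-3 + 3*n/2)² (B(n) = ((-3 + n/2) + n)² = (-3 + 3*n/2)²)
1/(903659 + B(304/(-962))) = 1/(903659 + 9*(-2 + 304/(-962))²/4) = 1/(903659 + 9*(-2 + 304*(-1/962))²/4) = 1/(903659 + 9*(-2 - 152/481)²/4) = 1/(903659 + 9*(-1114/481)²/4) = 1/(903659 + (9/4)*(1240996/231361)) = 1/(903659 + 2792241/231361) = 1/(209074242140/231361) = 231361/209074242140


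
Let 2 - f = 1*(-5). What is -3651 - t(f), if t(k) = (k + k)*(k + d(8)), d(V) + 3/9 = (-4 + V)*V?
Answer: -12577/3 ≈ -4192.3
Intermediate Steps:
f = 7 (f = 2 - (-5) = 2 - 1*(-5) = 2 + 5 = 7)
d(V) = -⅓ + V*(-4 + V) (d(V) = -⅓ + (-4 + V)*V = -⅓ + V*(-4 + V))
t(k) = 2*k*(95/3 + k) (t(k) = (k + k)*(k + (-⅓ + 8² - 4*8)) = (2*k)*(k + (-⅓ + 64 - 32)) = (2*k)*(k + 95/3) = (2*k)*(95/3 + k) = 2*k*(95/3 + k))
-3651 - t(f) = -3651 - 2*7*(95 + 3*7)/3 = -3651 - 2*7*(95 + 21)/3 = -3651 - 2*7*116/3 = -3651 - 1*1624/3 = -3651 - 1624/3 = -12577/3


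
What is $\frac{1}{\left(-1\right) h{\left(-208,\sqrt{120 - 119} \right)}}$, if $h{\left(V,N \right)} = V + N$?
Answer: $\frac{1}{207} \approx 0.0048309$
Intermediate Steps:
$h{\left(V,N \right)} = N + V$
$\frac{1}{\left(-1\right) h{\left(-208,\sqrt{120 - 119} \right)}} = \frac{1}{\left(-1\right) \left(\sqrt{120 - 119} - 208\right)} = \frac{1}{\left(-1\right) \left(\sqrt{1} - 208\right)} = \frac{1}{\left(-1\right) \left(1 - 208\right)} = \frac{1}{\left(-1\right) \left(-207\right)} = \frac{1}{207}$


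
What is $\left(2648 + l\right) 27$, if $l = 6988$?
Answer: $260172$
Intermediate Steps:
$\left(2648 + l\right) 27 = \left(2648 + 6988\right) 27 = 9636 \cdot 27 = 260172$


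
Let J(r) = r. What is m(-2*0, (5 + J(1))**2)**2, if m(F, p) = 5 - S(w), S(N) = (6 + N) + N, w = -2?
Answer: 9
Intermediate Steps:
S(N) = 6 + 2*N
m(F, p) = 3 (m(F, p) = 5 - (6 + 2*(-2)) = 5 - (6 - 4) = 5 - 1*2 = 5 - 2 = 3)
m(-2*0, (5 + J(1))**2)**2 = 3**2 = 9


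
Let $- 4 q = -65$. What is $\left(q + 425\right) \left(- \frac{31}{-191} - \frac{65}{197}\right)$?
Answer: $- \frac{2783405}{37627} \approx -73.974$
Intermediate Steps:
$q = \frac{65}{4}$ ($q = \left(- \frac{1}{4}\right) \left(-65\right) = \frac{65}{4} \approx 16.25$)
$\left(q + 425\right) \left(- \frac{31}{-191} - \frac{65}{197}\right) = \left(\frac{65}{4} + 425\right) \left(- \frac{31}{-191} - \frac{65}{197}\right) = \frac{1765 \left(\left(-31\right) \left(- \frac{1}{191}\right) - \frac{65}{197}\right)}{4} = \frac{1765 \left(\frac{31}{191} - \frac{65}{197}\right)}{4} = \frac{1765}{4} \left(- \frac{6308}{37627}\right) = - \frac{2783405}{37627}$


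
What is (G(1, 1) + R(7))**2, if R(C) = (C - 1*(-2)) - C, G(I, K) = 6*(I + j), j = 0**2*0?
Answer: 64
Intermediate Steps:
j = 0 (j = 0*0 = 0)
G(I, K) = 6*I (G(I, K) = 6*(I + 0) = 6*I)
R(C) = 2 (R(C) = (C + 2) - C = (2 + C) - C = 2)
(G(1, 1) + R(7))**2 = (6*1 + 2)**2 = (6 + 2)**2 = 8**2 = 64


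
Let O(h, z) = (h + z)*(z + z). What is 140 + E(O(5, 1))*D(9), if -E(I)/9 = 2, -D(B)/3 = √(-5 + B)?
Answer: 248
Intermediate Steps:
D(B) = -3*√(-5 + B)
O(h, z) = 2*z*(h + z) (O(h, z) = (h + z)*(2*z) = 2*z*(h + z))
E(I) = -18 (E(I) = -9*2 = -18)
140 + E(O(5, 1))*D(9) = 140 - (-54)*√(-5 + 9) = 140 - (-54)*√4 = 140 - (-54)*2 = 140 - 18*(-6) = 140 + 108 = 248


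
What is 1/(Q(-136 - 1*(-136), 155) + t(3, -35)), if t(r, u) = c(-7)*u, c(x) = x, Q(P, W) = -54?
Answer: 1/191 ≈ 0.0052356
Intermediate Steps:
t(r, u) = -7*u
1/(Q(-136 - 1*(-136), 155) + t(3, -35)) = 1/(-54 - 7*(-35)) = 1/(-54 + 245) = 1/191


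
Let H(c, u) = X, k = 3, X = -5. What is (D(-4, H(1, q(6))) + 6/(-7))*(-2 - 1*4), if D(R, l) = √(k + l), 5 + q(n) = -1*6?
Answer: 36/7 - 6*I*√2 ≈ 5.1429 - 8.4853*I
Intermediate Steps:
q(n) = -11 (q(n) = -5 - 1*6 = -5 - 6 = -11)
H(c, u) = -5
D(R, l) = √(3 + l)
(D(-4, H(1, q(6))) + 6/(-7))*(-2 - 1*4) = (√(3 - 5) + 6/(-7))*(-2 - 1*4) = (√(-2) + 6*(-⅐))*(-2 - 4) = (I*√2 - 6/7)*(-6) = (-6/7 + I*√2)*(-6) = 36/7 - 6*I*√2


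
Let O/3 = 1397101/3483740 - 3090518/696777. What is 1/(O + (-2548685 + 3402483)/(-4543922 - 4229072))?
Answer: -3549246180137184020/43302791304113303311 ≈ -0.081963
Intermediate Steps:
O = -9793093333843/809129968660 (O = 3*(1397101/3483740 - 3090518/696777) = 3*(-9793093333843/2427389905980) = -9793093333843/809129968660 ≈ -12.103)
1/(O + (-2548685 + 3402483)/(-4543922 - 4229072)) = 1/(-9793093333843/809129968660 + (-2548685 + 3402483)/(-4543922 - 4229072)) = 1/(-9793093333843/809129968660 + 853798/(-8772994)) = 1/(-9793093333843/809129968660 + 853798*(-1/8772994)) = 1/(-9793093333843/809129968660 - 426899/4386497) = 1/(-43302791304113303311/3549246180137184020) = -3549246180137184020/43302791304113303311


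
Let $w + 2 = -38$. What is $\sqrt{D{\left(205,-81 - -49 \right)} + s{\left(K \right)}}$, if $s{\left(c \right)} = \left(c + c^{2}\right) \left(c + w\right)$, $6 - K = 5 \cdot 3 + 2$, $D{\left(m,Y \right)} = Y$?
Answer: $i \sqrt{5642} \approx 75.113 i$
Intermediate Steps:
$w = -40$ ($w = -2 - 38 = -40$)
$K = -11$ ($K = 6 - \left(5 \cdot 3 + 2\right) = 6 - \left(15 + 2\right) = 6 - 17 = -11$)
$s{\left(c \right)} = \left(-40 + c\right) \left(c + c^{2}\right)$ ($s{\left(c \right)} = \left(c + c^{2}\right) \left(c - 40\right) = \left(c + c^{2}\right) \left(-40 + c\right) = \left(-40 + c\right) \left(c + c^{2}\right)$)
$\sqrt{D{\left(205,-81 - -49 \right)} + s{\left(K \right)}} = \sqrt{\left(-81 - -49\right) - 11 \left(-40 + \left(-11\right)^{2} - -429\right)} = \sqrt{\left(-81 + 49\right) - 11 \left(-40 + 121 + 429\right)} = \sqrt{-32 - 5610} = \sqrt{-5642} = i \sqrt{5642}$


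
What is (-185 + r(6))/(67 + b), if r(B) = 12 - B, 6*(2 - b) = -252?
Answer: -179/111 ≈ -1.6126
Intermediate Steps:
b = 44 (b = 2 - ⅙*(-252) = 2 + 42 = 44)
(-185 + r(6))/(67 + b) = (-185 + (12 - 1*6))/(67 + 44) = (-185 + (12 - 6))/111 = (-185 + 6)*(1/111) = -179*1/111 = -179/111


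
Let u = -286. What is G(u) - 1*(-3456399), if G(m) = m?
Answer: 3456113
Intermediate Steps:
G(u) - 1*(-3456399) = -286 - 1*(-3456399) = -286 + 3456399 = 3456113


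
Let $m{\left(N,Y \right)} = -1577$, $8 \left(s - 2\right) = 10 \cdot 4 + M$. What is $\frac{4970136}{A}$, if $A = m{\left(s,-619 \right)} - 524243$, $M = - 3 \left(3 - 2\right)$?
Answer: $- \frac{1242534}{131455} \approx -9.4522$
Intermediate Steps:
$M = -3$ ($M = - 3 \left(3 - 2\right) = \left(-3\right) 1 = -3$)
$s = \frac{53}{8}$ ($s = 2 + \frac{10 \cdot 4 - 3}{8} = 2 + \frac{40 - 3}{8} = 2 + \frac{1}{8} \cdot 37 = 2 + \frac{37}{8} = \frac{53}{8} \approx 6.625$)
$A = -525820$ ($A = -1577 - 524243 = -525820$)
$\frac{4970136}{A} = \frac{4970136}{-525820} = 4970136 \left(- \frac{1}{525820}\right) = - \frac{1242534}{131455}$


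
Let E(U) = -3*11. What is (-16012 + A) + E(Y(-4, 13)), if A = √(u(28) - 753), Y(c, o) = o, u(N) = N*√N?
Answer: -16045 + I*√(753 - 56*√7) ≈ -16045.0 + 24.593*I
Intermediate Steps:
u(N) = N^(3/2)
E(U) = -33
A = √(-753 + 56*√7) (A = √(28^(3/2) - 753) = √(56*√7 - 753) = √(-753 + 56*√7) ≈ 24.593*I)
(-16012 + A) + E(Y(-4, 13)) = (-16012 + √(-753 + 56*√7)) - 33 = -16045 + √(-753 + 56*√7)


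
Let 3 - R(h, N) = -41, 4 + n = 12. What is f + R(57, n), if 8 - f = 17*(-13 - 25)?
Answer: 698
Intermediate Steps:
n = 8 (n = -4 + 12 = 8)
R(h, N) = 44 (R(h, N) = 3 - 1*(-41) = 3 + 41 = 44)
f = 654 (f = 8 - 17*(-13 - 25) = 8 - 17*(-38) = 8 - 1*(-646) = 8 + 646 = 654)
f + R(57, n) = 654 + 44 = 698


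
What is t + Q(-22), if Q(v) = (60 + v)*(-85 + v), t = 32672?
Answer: 28606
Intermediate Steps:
Q(v) = (-85 + v)*(60 + v)
t + Q(-22) = 32672 + (-5100 + (-22)² - 25*(-22)) = 32672 + (-5100 + 484 + 550) = 32672 - 4066 = 28606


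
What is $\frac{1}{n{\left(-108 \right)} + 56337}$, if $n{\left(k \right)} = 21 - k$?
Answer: $\frac{1}{56466} \approx 1.771 \cdot 10^{-5}$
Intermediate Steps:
$\frac{1}{n{\left(-108 \right)} + 56337} = \frac{1}{\left(21 - -108\right) + 56337} = \frac{1}{\left(21 + 108\right) + 56337} = \frac{1}{129 + 56337} = \frac{1}{56466}$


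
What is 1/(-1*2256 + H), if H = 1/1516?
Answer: -1516/3420095 ≈ -0.00044326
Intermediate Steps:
H = 1/1516 ≈ 0.00065963
1/(-1*2256 + H) = 1/(-1*2256 + 1/1516) = 1/(-2256 + 1/1516) = 1/(-3420095/1516) = -1516/3420095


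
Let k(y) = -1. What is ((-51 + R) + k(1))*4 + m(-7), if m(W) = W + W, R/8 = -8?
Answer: -478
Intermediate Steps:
R = -64 (R = 8*(-8) = -64)
m(W) = 2*W
((-51 + R) + k(1))*4 + m(-7) = ((-51 - 64) - 1)*4 + 2*(-7) = (-115 - 1)*4 - 14 = -116*4 - 14 = -464 - 14 = -478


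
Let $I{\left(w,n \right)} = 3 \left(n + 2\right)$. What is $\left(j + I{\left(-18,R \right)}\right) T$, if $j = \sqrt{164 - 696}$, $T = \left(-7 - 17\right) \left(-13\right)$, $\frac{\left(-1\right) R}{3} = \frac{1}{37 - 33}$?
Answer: $1170 + 624 i \sqrt{133} \approx 1170.0 + 7196.3 i$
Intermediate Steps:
$R = - \frac{3}{4}$ ($R = - \frac{3}{37 - 33} = - \frac{3}{4} \approx -0.75$)
$I{\left(w,n \right)} = 6 + 3 n$ ($I{\left(w,n \right)} = 3 \left(2 + n\right) = 6 + 3 n$)
$T = 312$ ($T = \left(-24\right) \left(-13\right) = 312$)
$j = 2 i \sqrt{133}$ ($j = \sqrt{-532} = 2 i \sqrt{133} \approx 23.065 i$)
$\left(j + I{\left(-18,R \right)}\right) T = \left(2 i \sqrt{133} + \left(6 + 3 \left(- \frac{3}{4}\right)\right)\right) 312 = \left(2 i \sqrt{133} + \left(6 - \frac{9}{4}\right)\right) 312 = \left(2 i \sqrt{133} + \frac{15}{4}\right) 312 = \left(\frac{15}{4} + 2 i \sqrt{133}\right) 312 = 1170 + 624 i \sqrt{133}$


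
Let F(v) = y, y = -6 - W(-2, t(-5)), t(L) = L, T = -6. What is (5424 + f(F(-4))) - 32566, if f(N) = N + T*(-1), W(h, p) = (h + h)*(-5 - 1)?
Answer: -27166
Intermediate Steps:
W(h, p) = -12*h (W(h, p) = (2*h)*(-6) = -12*h)
y = -30 (y = -6 - (-12)*(-2) = -6 - 1*24 = -6 - 24 = -30)
F(v) = -30
f(N) = 6 + N (f(N) = N - 6*(-1) = N + 6 = 6 + N)
(5424 + f(F(-4))) - 32566 = (5424 + (6 - 30)) - 32566 = (5424 - 24) - 32566 = 5400 - 32566 = -27166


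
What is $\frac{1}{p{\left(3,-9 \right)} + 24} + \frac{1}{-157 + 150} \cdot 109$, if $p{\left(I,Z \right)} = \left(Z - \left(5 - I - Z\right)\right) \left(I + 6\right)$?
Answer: $- \frac{17011}{1092} \approx -15.578$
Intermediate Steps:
$p{\left(I,Z \right)} = \left(6 + I\right) \left(-5 + I + 2 Z\right)$ ($p{\left(I,Z \right)} = \left(Z + \left(-5 + I + Z\right)\right) \left(6 + I\right) = \left(-5 + I + 2 Z\right) \left(6 + I\right) = \left(6 + I\right) \left(-5 + I + 2 Z\right)$)
$\frac{1}{p{\left(3,-9 \right)} + 24} + \frac{1}{-157 + 150} \cdot 109 = \frac{1}{\left(-30 + 3 + 3^{2} + 12 \left(-9\right) + 2 \cdot 3 \left(-9\right)\right) + 24} + \frac{1}{-157 + 150} \cdot 109 = \frac{1}{\left(-30 + 3 + 9 - 108 - 54\right) + 24} + \frac{1}{-7} \cdot 109 = \frac{1}{-180 + 24} - \frac{109}{7} = \frac{1}{-156} - \frac{109}{7} = - \frac{1}{156} - \frac{109}{7} = - \frac{17011}{1092}$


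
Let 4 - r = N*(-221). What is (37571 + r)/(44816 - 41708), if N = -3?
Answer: 3076/259 ≈ 11.876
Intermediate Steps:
r = -659 (r = 4 - (-3)*(-221) = 4 - 1*663 = 4 - 663 = -659)
(37571 + r)/(44816 - 41708) = (37571 - 659)/(44816 - 41708) = 36912/3108 = 36912*(1/3108) = 3076/259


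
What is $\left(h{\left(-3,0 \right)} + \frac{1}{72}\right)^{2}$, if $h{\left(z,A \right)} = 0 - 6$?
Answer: $\frac{185761}{5184} \approx 35.833$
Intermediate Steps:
$h{\left(z,A \right)} = -6$ ($h{\left(z,A \right)} = 0 - 6 = -6$)
$\left(h{\left(-3,0 \right)} + \frac{1}{72}\right)^{2} = \left(-6 + \frac{1}{72}\right)^{2} = \left(- \frac{431}{72}\right)^{2} = \frac{185761}{5184}$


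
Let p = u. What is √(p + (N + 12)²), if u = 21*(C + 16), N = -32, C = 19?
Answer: √1135 ≈ 33.690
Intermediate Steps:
u = 735 (u = 21*(19 + 16) = 21*35 = 735)
p = 735
√(p + (N + 12)²) = √(735 + (-32 + 12)²) = √(735 + (-20)²) = √(735 + 400) = √1135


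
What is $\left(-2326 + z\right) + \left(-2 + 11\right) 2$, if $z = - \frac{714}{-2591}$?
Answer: $- \frac{5979314}{2591} \approx -2307.7$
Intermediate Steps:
$z = \frac{714}{2591}$ ($z = \left(-714\right) \left(- \frac{1}{2591}\right) = \frac{714}{2591} \approx 0.27557$)
$\left(-2326 + z\right) + \left(-2 + 11\right) 2 = \left(-2326 + \frac{714}{2591}\right) + \left(-2 + 11\right) 2 = - \frac{6025952}{2591} + 9 \cdot 2 = - \frac{6025952}{2591} + 18 = - \frac{5979314}{2591}$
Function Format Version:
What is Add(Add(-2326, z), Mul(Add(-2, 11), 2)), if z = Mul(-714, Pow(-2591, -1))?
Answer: Rational(-5979314, 2591) ≈ -2307.7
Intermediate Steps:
z = Rational(714, 2591) (z = Mul(-714, Rational(-1, 2591)) = Rational(714, 2591) ≈ 0.27557)
Add(Add(-2326, z), Mul(Add(-2, 11), 2)) = Add(Add(-2326, Rational(714, 2591)), Mul(Add(-2, 11), 2)) = Add(Rational(-6025952, 2591), Mul(9, 2)) = Add(Rational(-6025952, 2591), 18) = Rational(-5979314, 2591)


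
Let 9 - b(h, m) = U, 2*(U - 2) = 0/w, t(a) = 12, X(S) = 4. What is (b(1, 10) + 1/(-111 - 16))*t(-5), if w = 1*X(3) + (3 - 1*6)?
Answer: 10656/127 ≈ 83.906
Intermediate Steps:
w = 1 (w = 1*4 + (3 - 1*6) = 4 + (3 - 6) = 4 - 3 = 1)
U = 2 (U = 2 + (0/1)/2 = 2 + (0*1)/2 = 2 + (1/2)*0 = 2 + 0 = 2)
b(h, m) = 7 (b(h, m) = 9 - 1*2 = 9 - 2 = 7)
(b(1, 10) + 1/(-111 - 16))*t(-5) = (7 + 1/(-111 - 16))*12 = (7 + 1/(-127))*12 = (7 - 1/127)*12 = (888/127)*12 = 10656/127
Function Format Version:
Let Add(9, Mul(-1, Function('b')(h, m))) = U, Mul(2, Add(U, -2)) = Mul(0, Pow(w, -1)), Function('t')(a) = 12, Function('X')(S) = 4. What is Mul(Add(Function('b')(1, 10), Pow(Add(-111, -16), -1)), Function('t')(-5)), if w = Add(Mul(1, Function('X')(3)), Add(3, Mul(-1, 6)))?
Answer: Rational(10656, 127) ≈ 83.906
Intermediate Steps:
w = 1 (w = Add(Mul(1, 4), Add(3, Mul(-1, 6))) = Add(4, Add(3, -6)) = Add(4, -3) = 1)
U = 2 (U = Add(2, Mul(Rational(1, 2), Mul(0, Pow(1, -1)))) = Add(2, Mul(Rational(1, 2), Mul(0, 1))) = Add(2, Mul(Rational(1, 2), 0)) = Add(2, 0) = 2)
Function('b')(h, m) = 7 (Function('b')(h, m) = Add(9, Mul(-1, 2)) = Add(9, -2) = 7)
Mul(Add(Function('b')(1, 10), Pow(Add(-111, -16), -1)), Function('t')(-5)) = Mul(Add(7, Pow(Add(-111, -16), -1)), 12) = Mul(Add(7, Pow(-127, -1)), 12) = Mul(Add(7, Rational(-1, 127)), 12) = Mul(Rational(888, 127), 12) = Rational(10656, 127)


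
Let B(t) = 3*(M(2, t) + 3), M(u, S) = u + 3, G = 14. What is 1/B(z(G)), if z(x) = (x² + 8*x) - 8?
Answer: 1/24 ≈ 0.041667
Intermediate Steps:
M(u, S) = 3 + u
z(x) = -8 + x² + 8*x
B(t) = 24 (B(t) = 3*((3 + 2) + 3) = 3*(5 + 3) = 3*8 = 24)
1/B(z(G)) = 1/24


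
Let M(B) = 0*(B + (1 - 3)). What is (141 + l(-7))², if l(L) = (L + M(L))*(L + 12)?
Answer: 11236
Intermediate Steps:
M(B) = 0 (M(B) = 0*(B - 2) = 0*(-2 + B) = 0)
l(L) = L*(12 + L) (l(L) = (L + 0)*(L + 12) = L*(12 + L))
(141 + l(-7))² = (141 - 7*(12 - 7))² = (141 - 7*5)² = (141 - 35)² = 106² = 11236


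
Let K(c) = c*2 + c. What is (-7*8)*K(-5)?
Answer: 840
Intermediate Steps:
K(c) = 3*c (K(c) = 2*c + c = 3*c)
(-7*8)*K(-5) = (-7*8)*(3*(-5)) = -56*(-15) = 840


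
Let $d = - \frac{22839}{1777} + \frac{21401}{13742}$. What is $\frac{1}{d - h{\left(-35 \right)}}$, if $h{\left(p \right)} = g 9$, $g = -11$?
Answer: $\frac{24419534}{2141709905} \approx 0.011402$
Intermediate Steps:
$h{\left(p \right)} = -99$ ($h{\left(p \right)} = \left(-11\right) 9 = -99$)
$d = - \frac{275823961}{24419534}$ ($d = \left(-22839\right) \frac{1}{1777} + 21401 \cdot \frac{1}{13742} = - \frac{22839}{1777} + \frac{21401}{13742} = - \frac{275823961}{24419534} \approx -11.295$)
$\frac{1}{d - h{\left(-35 \right)}} = \frac{1}{- \frac{275823961}{24419534} - -99} = \frac{1}{- \frac{275823961}{24419534} + 99} = \frac{1}{\frac{2141709905}{24419534}} = \frac{24419534}{2141709905}$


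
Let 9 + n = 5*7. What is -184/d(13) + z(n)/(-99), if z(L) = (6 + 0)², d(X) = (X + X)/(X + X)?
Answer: -2028/11 ≈ -184.36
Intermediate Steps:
n = 26 (n = -9 + 5*7 = -9 + 35 = 26)
d(X) = 1 (d(X) = (2*X)/((2*X)) = (2*X)*(1/(2*X)) = 1)
z(L) = 36 (z(L) = 6² = 36)
-184/d(13) + z(n)/(-99) = -184/1 + 36/(-99) = -184*1 + 36*(-1/99) = -184 - 4/11 = -2028/11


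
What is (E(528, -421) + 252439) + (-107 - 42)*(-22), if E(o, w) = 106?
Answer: 255823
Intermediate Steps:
(E(528, -421) + 252439) + (-107 - 42)*(-22) = (106 + 252439) + (-107 - 42)*(-22) = 252545 - 149*(-22) = 252545 + 3278 = 255823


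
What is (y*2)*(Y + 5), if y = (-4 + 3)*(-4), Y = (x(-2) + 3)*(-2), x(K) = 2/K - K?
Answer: -24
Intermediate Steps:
x(K) = -K + 2/K
Y = -8 (Y = ((-1*(-2) + 2/(-2)) + 3)*(-2) = ((2 + 2*(-1/2)) + 3)*(-2) = ((2 - 1) + 3)*(-2) = (1 + 3)*(-2) = 4*(-2) = -8)
y = 4 (y = -1*(-4) = 4)
(y*2)*(Y + 5) = (4*2)*(-8 + 5) = 8*(-3) = -24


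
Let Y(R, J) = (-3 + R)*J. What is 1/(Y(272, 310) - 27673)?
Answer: 1/55717 ≈ 1.7948e-5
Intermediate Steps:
Y(R, J) = J*(-3 + R)
1/(Y(272, 310) - 27673) = 1/(310*(-3 + 272) - 27673) = 1/(310*269 - 27673) = 1/(83390 - 27673) = 1/55717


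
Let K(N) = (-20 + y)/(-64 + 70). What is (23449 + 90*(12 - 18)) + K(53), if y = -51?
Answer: 137383/6 ≈ 22897.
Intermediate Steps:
K(N) = -71/6 (K(N) = (-20 - 51)/(-64 + 70) = -71/6)
(23449 + 90*(12 - 18)) + K(53) = (23449 + 90*(12 - 18)) - 71/6 = (23449 + 90*(-6)) - 71/6 = (23449 - 540) - 71/6 = 22909 - 71/6 = 137383/6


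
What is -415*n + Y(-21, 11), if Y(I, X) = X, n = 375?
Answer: -155614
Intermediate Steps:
-415*n + Y(-21, 11) = -415*375 + 11 = -155625 + 11 = -155614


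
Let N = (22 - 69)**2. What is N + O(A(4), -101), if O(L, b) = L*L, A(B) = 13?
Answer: 2378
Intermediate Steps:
O(L, b) = L**2
N = 2209 (N = (-47)**2 = 2209)
N + O(A(4), -101) = 2209 + 13**2 = 2209 + 169 = 2378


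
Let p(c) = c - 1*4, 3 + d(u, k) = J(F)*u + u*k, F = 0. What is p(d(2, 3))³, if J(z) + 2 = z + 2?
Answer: -1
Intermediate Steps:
J(z) = z (J(z) = -2 + (z + 2) = -2 + (2 + z) = z)
d(u, k) = -3 + k*u (d(u, k) = -3 + (0*u + u*k) = -3 + (0 + k*u) = -3 + k*u)
p(c) = -4 + c (p(c) = c - 4 = -4 + c)
p(d(2, 3))³ = (-4 + (-3 + 3*2))³ = (-4 + (-3 + 6))³ = (-4 + 3)³ = (-1)³ = -1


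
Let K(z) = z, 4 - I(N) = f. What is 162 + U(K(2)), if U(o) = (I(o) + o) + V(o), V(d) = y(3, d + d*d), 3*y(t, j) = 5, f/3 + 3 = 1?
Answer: 527/3 ≈ 175.67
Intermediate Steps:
f = -6 (f = -9 + 3*1 = -9 + 3 = -6)
y(t, j) = 5/3 (y(t, j) = (1/3)*5 = 5/3)
I(N) = 10 (I(N) = 4 - 1*(-6) = 4 + 6 = 10)
V(d) = 5/3
U(o) = 35/3 + o (U(o) = (10 + o) + 5/3 = 35/3 + o)
162 + U(K(2)) = 162 + (35/3 + 2) = 162 + 41/3 = 527/3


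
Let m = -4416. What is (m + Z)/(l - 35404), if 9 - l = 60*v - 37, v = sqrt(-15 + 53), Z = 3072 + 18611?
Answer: -101754431/208341894 + 86335*sqrt(38)/104170947 ≈ -0.48329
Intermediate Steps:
Z = 21683
v = sqrt(38) ≈ 6.1644
l = 46 - 60*sqrt(38) (l = 9 - (60*sqrt(38) - 37) = 9 - (-37 + 60*sqrt(38)) = 9 + (37 - 60*sqrt(38)) = 46 - 60*sqrt(38) ≈ -323.86)
(m + Z)/(l - 35404) = (-4416 + 21683)/((46 - 60*sqrt(38)) - 35404) = 17267/(-35358 - 60*sqrt(38))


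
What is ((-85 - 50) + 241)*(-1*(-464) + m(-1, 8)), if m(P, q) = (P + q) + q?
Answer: 50774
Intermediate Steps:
m(P, q) = P + 2*q
((-85 - 50) + 241)*(-1*(-464) + m(-1, 8)) = ((-85 - 50) + 241)*(-1*(-464) + (-1 + 2*8)) = (-135 + 241)*(464 + (-1 + 16)) = 106*(464 + 15) = 106*479 = 50774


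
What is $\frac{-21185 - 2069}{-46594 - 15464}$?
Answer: $\frac{11627}{31029} \approx 0.37471$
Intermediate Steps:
$\frac{-21185 - 2069}{-46594 - 15464} = - \frac{23254}{-62058} = \left(-23254\right) \left(- \frac{1}{62058}\right) = \frac{11627}{31029}$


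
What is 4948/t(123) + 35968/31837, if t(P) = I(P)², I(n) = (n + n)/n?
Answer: 39418337/31837 ≈ 1238.1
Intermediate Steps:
I(n) = 2 (I(n) = (2*n)/n = 2)
t(P) = 4 (t(P) = 2² = 4)
4948/t(123) + 35968/31837 = 4948/4 + 35968/31837 = 4948*(¼) + 35968*(1/31837) = 1237 + 35968/31837 = 39418337/31837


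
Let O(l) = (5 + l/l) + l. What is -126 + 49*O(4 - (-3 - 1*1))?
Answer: 560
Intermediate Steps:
O(l) = 6 + l (O(l) = (5 + 1) + l = 6 + l)
-126 + 49*O(4 - (-3 - 1*1)) = -126 + 49*(6 + (4 - (-3 - 1*1))) = -126 + 49*(6 + (4 - (-3 - 1))) = -126 + 49*(6 + (4 - 1*(-4))) = -126 + 49*(6 + (4 + 4)) = -126 + 49*(6 + 8) = -126 + 49*14 = -126 + 686 = 560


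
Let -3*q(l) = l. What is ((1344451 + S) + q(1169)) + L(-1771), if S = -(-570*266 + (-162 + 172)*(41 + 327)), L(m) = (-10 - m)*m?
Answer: -4880189/3 ≈ -1.6267e+6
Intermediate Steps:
q(l) = -l/3
L(m) = m*(-10 - m)
S = 147940 (S = -(-151620 + 10*368) = -(-151620 + 3680) = -1*(-147940) = 147940)
((1344451 + S) + q(1169)) + L(-1771) = ((1344451 + 147940) - 1/3*1169) - 1*(-1771)*(10 - 1771) = (1492391 - 1169/3) - 1*(-1771)*(-1761) = 4476004/3 - 3118731 = -4880189/3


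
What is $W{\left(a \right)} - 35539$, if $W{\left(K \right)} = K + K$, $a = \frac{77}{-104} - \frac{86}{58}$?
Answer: $- \frac{53599517}{1508} \approx -35543.0$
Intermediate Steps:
$a = - \frac{6705}{3016}$ ($a = 77 \left(- \frac{1}{104}\right) - \frac{43}{29} = - \frac{77}{104} - \frac{43}{29} = - \frac{6705}{3016} \approx -2.2231$)
$W{\left(K \right)} = 2 K$
$W{\left(a \right)} - 35539 = 2 \left(- \frac{6705}{3016}\right) - 35539 = - \frac{6705}{1508} - 35539 = - \frac{53599517}{1508}$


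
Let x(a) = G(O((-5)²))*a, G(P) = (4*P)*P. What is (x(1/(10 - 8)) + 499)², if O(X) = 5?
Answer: 301401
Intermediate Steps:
G(P) = 4*P²
x(a) = 100*a (x(a) = (4*5²)*a = (4*25)*a = 100*a)
(x(1/(10 - 8)) + 499)² = (100/(10 - 8) + 499)² = (100/2 + 499)² = (100*(½) + 499)² = (50 + 499)² = 549² = 301401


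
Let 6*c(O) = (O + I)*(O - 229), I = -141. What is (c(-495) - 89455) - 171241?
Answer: -183952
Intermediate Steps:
c(O) = (-229 + O)*(-141 + O)/6 (c(O) = ((O - 141)*(O - 229))/6 = ((-141 + O)*(-229 + O))/6 = ((-229 + O)*(-141 + O))/6 = (-229 + O)*(-141 + O)/6)
(c(-495) - 89455) - 171241 = ((10763/2 - 185/3*(-495) + (⅙)*(-495)²) - 89455) - 171241 = ((10763/2 + 30525 + (⅙)*245025) - 89455) - 171241 = ((10763/2 + 30525 + 81675/2) - 89455) - 171241 = (76744 - 89455) - 171241 = -12711 - 171241 = -183952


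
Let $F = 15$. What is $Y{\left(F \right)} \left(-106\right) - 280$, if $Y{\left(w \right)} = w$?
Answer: $-1870$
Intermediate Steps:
$Y{\left(F \right)} \left(-106\right) - 280 = 15 \left(-106\right) - 280 = -1590 - 280 = -1870$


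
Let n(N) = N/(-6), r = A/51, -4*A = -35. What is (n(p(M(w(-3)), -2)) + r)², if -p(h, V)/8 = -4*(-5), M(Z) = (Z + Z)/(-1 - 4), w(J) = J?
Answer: 3330625/4624 ≈ 720.29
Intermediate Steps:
A = 35/4 (A = -¼*(-35) = 35/4 ≈ 8.7500)
M(Z) = -2*Z/5 (M(Z) = (2*Z)/(-5) = (2*Z)*(-⅕) = -2*Z/5)
p(h, V) = -160 (p(h, V) = -(-32)*(-5) = -8*20 = -160)
r = 35/204 (r = (35/4)/51 = (35/4)*(1/51) = 35/204 ≈ 0.17157)
n(N) = -N/6 (n(N) = N*(-⅙) = -N/6)
(n(p(M(w(-3)), -2)) + r)² = (-⅙*(-160) + 35/204)² = (80/3 + 35/204)² = (1825/68)² = 3330625/4624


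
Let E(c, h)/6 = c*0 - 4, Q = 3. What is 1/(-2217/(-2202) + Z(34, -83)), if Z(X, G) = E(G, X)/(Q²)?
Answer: -2202/3655 ≈ -0.60246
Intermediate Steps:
E(c, h) = -24 (E(c, h) = 6*(c*0 - 4) = 6*(0 - 4) = 6*(-4) = -24)
Z(X, G) = -8/3 (Z(X, G) = -24/(3²) = -24/9 = -24*⅑ = -8/3)
1/(-2217/(-2202) + Z(34, -83)) = 1/(-2217/(-2202) - 8/3) = 1/(-2217*(-1/2202) - 8/3) = 1/(739/734 - 8/3) = 1/(-3655/2202) = -2202/3655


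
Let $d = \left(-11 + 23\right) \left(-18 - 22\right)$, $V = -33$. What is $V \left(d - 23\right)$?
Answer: $16599$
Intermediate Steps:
$d = -480$ ($d = 12 \left(-40\right) = -480$)
$V \left(d - 23\right) = - 33 \left(-480 - 23\right) = \left(-33\right) \left(-503\right) = 16599$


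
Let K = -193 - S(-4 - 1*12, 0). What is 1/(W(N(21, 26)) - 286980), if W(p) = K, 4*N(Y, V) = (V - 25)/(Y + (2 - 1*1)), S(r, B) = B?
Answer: -1/287173 ≈ -3.4822e-6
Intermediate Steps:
N(Y, V) = (-25 + V)/(4*(1 + Y)) (N(Y, V) = ((V - 25)/(Y + (2 - 1*1)))/4 = ((-25 + V)/(Y + (2 - 1)))/4 = ((-25 + V)/(Y + 1))/4 = ((-25 + V)/(1 + Y))/4 = (-25 + V)/(4*(1 + Y)))
K = -193 (K = -193 - 1*0 = -193 + 0 = -193)
W(p) = -193
1/(W(N(21, 26)) - 286980) = 1/(-193 - 286980) = 1/(-287173) = -1/287173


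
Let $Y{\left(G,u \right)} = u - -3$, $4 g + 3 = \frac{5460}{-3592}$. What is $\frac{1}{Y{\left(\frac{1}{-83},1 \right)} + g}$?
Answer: $\frac{3592}{10309} \approx 0.34843$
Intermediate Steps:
$g = - \frac{4059}{3592}$ ($g = - \frac{3}{4} + \frac{5460 \frac{1}{-3592}}{4} = - \frac{3}{4} + \frac{5460 \left(- \frac{1}{3592}\right)}{4} = - \frac{3}{4} + \frac{1}{4} \left(- \frac{1365}{898}\right) = - \frac{3}{4} - \frac{1365}{3592} = - \frac{4059}{3592} \approx -1.13$)
$Y{\left(G,u \right)} = 3 + u$ ($Y{\left(G,u \right)} = u + 3 = 3 + u$)
$\frac{1}{Y{\left(\frac{1}{-83},1 \right)} + g} = \frac{1}{\left(3 + 1\right) - \frac{4059}{3592}} = \frac{1}{4 - \frac{4059}{3592}} = \frac{1}{\frac{10309}{3592}} = \frac{3592}{10309}$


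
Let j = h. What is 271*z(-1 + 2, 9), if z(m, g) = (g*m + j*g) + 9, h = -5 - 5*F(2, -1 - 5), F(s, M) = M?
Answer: 65853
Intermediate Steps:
h = 25 (h = -5 - 5*(-1 - 5) = -5 - 5*(-6) = -5 + 30 = 25)
j = 25
z(m, g) = 9 + 25*g + g*m (z(m, g) = (g*m + 25*g) + 9 = (25*g + g*m) + 9 = 9 + 25*g + g*m)
271*z(-1 + 2, 9) = 271*(9 + 25*9 + 9*(-1 + 2)) = 271*(9 + 225 + 9*1) = 271*(9 + 225 + 9) = 271*243 = 65853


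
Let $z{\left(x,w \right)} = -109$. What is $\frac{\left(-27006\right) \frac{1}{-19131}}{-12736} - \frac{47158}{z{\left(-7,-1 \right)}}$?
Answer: $\frac{273575183097}{632336032} \approx 432.64$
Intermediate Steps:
$\frac{\left(-27006\right) \frac{1}{-19131}}{-12736} - \frac{47158}{z{\left(-7,-1 \right)}} = \frac{\left(-27006\right) \frac{1}{-19131}}{-12736} - \frac{47158}{-109} = \left(-27006\right) \left(- \frac{1}{19131}\right) \left(- \frac{1}{12736}\right) - - \frac{47158}{109} = \frac{1286}{911} \left(- \frac{1}{12736}\right) + \frac{47158}{109} = - \frac{643}{5801248} + \frac{47158}{109} = \frac{273575183097}{632336032}$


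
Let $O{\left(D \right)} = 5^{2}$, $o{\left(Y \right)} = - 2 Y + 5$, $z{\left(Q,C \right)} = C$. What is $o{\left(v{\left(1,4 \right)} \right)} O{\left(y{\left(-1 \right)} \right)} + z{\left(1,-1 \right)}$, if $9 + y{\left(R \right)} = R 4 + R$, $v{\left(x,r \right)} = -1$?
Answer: $174$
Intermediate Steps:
$y{\left(R \right)} = -9 + 5 R$ ($y{\left(R \right)} = -9 + \left(R 4 + R\right) = -9 + \left(4 R + R\right) = -9 + 5 R$)
$o{\left(Y \right)} = 5 - 2 Y$
$O{\left(D \right)} = 25$
$o{\left(v{\left(1,4 \right)} \right)} O{\left(y{\left(-1 \right)} \right)} + z{\left(1,-1 \right)} = \left(5 - -2\right) 25 - 1 = \left(5 + 2\right) 25 - 1 = 7 \cdot 25 - 1 = 175 - 1 = 174$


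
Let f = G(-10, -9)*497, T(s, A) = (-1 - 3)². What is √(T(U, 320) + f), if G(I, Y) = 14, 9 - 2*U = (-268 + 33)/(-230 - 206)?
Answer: √6974 ≈ 83.510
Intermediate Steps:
U = 3689/872 (U = 9/2 - (-268 + 33)/(2*(-230 - 206)) = 9/2 - (-235)/(2*(-436)) = 9/2 - (-235)*(-1)/(2*436) = 9/2 - ½*235/436 = 9/2 - 235/872 = 3689/872 ≈ 4.2305)
T(s, A) = 16 (T(s, A) = (-4)² = 16)
f = 6958 (f = 14*497 = 6958)
√(T(U, 320) + f) = √(16 + 6958) = √6974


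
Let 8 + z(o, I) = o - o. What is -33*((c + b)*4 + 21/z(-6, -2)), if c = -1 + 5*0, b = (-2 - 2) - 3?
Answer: 9141/8 ≈ 1142.6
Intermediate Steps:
z(o, I) = -8 (z(o, I) = -8 + (o - o) = -8 + 0 = -8)
b = -7 (b = -4 - 3 = -7)
c = -1 (c = -1 + 0 = -1)
-33*((c + b)*4 + 21/z(-6, -2)) = -33*((-1 - 7)*4 + 21/(-8)) = -33*(-8*4 + 21*(-⅛)) = -33*(-32 - 21/8) = -33*(-277/8) = 9141/8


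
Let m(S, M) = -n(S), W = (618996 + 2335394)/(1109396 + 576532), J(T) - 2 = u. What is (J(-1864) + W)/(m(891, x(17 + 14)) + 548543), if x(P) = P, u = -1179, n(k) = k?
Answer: -990691433/461650920528 ≈ -0.0021460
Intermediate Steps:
J(T) = -1177 (J(T) = 2 - 1179 = -1177)
W = 1477195/842964 (W = 2954390/1685928 = 2954390*(1/1685928) = 1477195/842964 ≈ 1.7524)
m(S, M) = -S
(J(-1864) + W)/(m(891, x(17 + 14)) + 548543) = (-1177 + 1477195/842964)/(-1*891 + 548543) = -990691433/(842964*(-891 + 548543)) = -990691433/842964/547652 = -990691433/842964*1/547652 = -990691433/461650920528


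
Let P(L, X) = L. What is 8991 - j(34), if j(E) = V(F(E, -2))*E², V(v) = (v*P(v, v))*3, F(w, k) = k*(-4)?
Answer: -212961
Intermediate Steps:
F(w, k) = -4*k
V(v) = 3*v² (V(v) = (v*v)*3 = v²*3 = 3*v²)
j(E) = 192*E² (j(E) = (3*(-4*(-2))²)*E² = (3*8²)*E² = (3*64)*E² = 192*E²)
8991 - j(34) = 8991 - 192*34² = 8991 - 192*1156 = 8991 - 1*221952 = 8991 - 221952 = -212961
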